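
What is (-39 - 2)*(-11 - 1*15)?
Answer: 1066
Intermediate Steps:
(-39 - 2)*(-11 - 1*15) = -41*(-11 - 15) = -41*(-26) = 1066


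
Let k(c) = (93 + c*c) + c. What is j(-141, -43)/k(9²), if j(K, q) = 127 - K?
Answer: 268/6735 ≈ 0.039792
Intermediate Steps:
k(c) = 93 + c + c² (k(c) = (93 + c²) + c = 93 + c + c²)
j(-141, -43)/k(9²) = (127 - 1*(-141))/(93 + 9² + (9²)²) = (127 + 141)/(93 + 81 + 81²) = 268/(93 + 81 + 6561) = 268/6735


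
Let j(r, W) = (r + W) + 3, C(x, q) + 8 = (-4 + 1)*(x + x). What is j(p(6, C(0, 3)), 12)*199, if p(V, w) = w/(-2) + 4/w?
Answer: 7363/2 ≈ 3681.5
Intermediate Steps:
C(x, q) = -8 - 6*x (C(x, q) = -8 + (-4 + 1)*(x + x) = -8 - 6*x)
p(V, w) = 4/w - w/2 (p(V, w) = w*(-½) + 4/w = -w/2 + 4/w = 4/w - w/2)
j(r, W) = 3 + W + r (j(r, W) = (W + r) + 3 = 3 + W + r)
j(p(6, C(0, 3)), 12)*199 = (3 + 12 + (4/(-8 - 6*0) - (-8 - 6*0)/2))*199 = (3 + 12 + (4/(-8 + 0) - (-8 + 0)/2))*199 = (3 + 12 + (4/(-8) - ½*(-8)))*199 = (3 + 12 + (4*(-⅛) + 4))*199 = (3 + 12 + (-½ + 4))*199 = (3 + 12 + 7/2)*199 = (37/2)*199 = 7363/2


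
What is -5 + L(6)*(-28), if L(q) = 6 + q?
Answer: -341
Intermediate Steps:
-5 + L(6)*(-28) = -5 + (6 + 6)*(-28) = -5 + 12*(-28) = -5 - 336 = -341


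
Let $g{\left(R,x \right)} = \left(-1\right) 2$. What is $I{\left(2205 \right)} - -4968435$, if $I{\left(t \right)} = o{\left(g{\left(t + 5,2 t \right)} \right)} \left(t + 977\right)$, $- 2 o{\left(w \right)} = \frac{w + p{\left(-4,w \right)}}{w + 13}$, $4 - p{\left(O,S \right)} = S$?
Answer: $\frac{54646421}{11} \approx 4.9679 \cdot 10^{6}$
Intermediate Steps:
$p{\left(O,S \right)} = 4 - S$
$g{\left(R,x \right)} = -2$
$o{\left(w \right)} = - \frac{2}{13 + w}$ ($o{\left(w \right)} = - \frac{\left(w - \left(-4 + w\right)\right) \frac{1}{w + 13}}{2} = - \frac{4 \frac{1}{13 + w}}{2} = - \frac{2}{13 + w}$)
$I{\left(t \right)} = - \frac{1954}{11} - \frac{2 t}{11}$ ($I{\left(t \right)} = - \frac{2}{13 - 2} \left(t + 977\right) = - \frac{2}{11} \left(977 + t\right) = \left(-2\right) \frac{1}{11} \left(977 + t\right) = - \frac{2 \left(977 + t\right)}{11} = - \frac{1954}{11} - \frac{2 t}{11}$)
$I{\left(2205 \right)} - -4968435 = \left(- \frac{1954}{11} - \frac{4410}{11}\right) - -4968435 = \left(- \frac{1954}{11} - \frac{4410}{11}\right) + 4968435 = - \frac{6364}{11} + 4968435 = \frac{54646421}{11}$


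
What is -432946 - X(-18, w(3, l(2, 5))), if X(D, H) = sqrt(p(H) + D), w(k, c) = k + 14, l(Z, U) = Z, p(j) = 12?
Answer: -432946 - I*sqrt(6) ≈ -4.3295e+5 - 2.4495*I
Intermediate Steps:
w(k, c) = 14 + k
X(D, H) = sqrt(12 + D)
-432946 - X(-18, w(3, l(2, 5))) = -432946 - sqrt(12 - 18) = -432946 - sqrt(-6) = -432946 - I*sqrt(6)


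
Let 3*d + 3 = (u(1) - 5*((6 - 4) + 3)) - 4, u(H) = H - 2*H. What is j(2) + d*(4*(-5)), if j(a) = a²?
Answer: 224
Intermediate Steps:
u(H) = -H
d = -11 (d = -1 + ((-1*1 - 5*((6 - 4) + 3)) - 4)/3 = -1 + ((-1 - 5*(2 + 3)) - 4)/3 = -1 + ((-1 - 5*5) - 4)/3 = -1 + ((-1 - 25) - 4)/3 = -1 + (-26 - 4)/3 = -1 + (⅓)*(-30) = -1 - 10 = -11)
j(2) + d*(4*(-5)) = 2² - 44*(-5) = 4 - 11*(-20) = 4 + 220 = 224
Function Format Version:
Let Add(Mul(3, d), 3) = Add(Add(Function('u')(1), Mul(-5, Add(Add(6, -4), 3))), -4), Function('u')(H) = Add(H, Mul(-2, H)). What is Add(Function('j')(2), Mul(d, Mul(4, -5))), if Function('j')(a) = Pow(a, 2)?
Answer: 224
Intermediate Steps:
Function('u')(H) = Mul(-1, H)
d = -11 (d = Add(-1, Mul(Rational(1, 3), Add(Add(Mul(-1, 1), Mul(-5, Add(Add(6, -4), 3))), -4))) = Add(-1, Mul(Rational(1, 3), Add(Add(-1, Mul(-5, Add(2, 3))), -4))) = Add(-1, Mul(Rational(1, 3), Add(Add(-1, Mul(-5, 5)), -4))) = Add(-1, Mul(Rational(1, 3), Add(Add(-1, -25), -4))) = Add(-1, Mul(Rational(1, 3), Add(-26, -4))) = Add(-1, Mul(Rational(1, 3), -30)) = Add(-1, -10) = -11)
Add(Function('j')(2), Mul(d, Mul(4, -5))) = Add(Pow(2, 2), Mul(-11, Mul(4, -5))) = Add(4, Mul(-11, -20)) = Add(4, 220) = 224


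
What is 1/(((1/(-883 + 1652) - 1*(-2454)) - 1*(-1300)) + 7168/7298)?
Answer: 2806081/10536787819 ≈ 0.00026631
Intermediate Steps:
1/(((1/(-883 + 1652) - 1*(-2454)) - 1*(-1300)) + 7168/7298) = 1/(((1/769 + 2454) + 1300) + 7168*(1/7298)) = 1/(((1/769 + 2454) + 1300) + 3584/3649) = 1/((1887127/769 + 1300) + 3584/3649) = 1/(2886827/769 + 3584/3649) = 1/(10536787819/2806081) = 2806081/10536787819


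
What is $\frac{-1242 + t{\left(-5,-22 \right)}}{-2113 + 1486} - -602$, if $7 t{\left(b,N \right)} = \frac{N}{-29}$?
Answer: $\frac{76875266}{127281} \approx 603.98$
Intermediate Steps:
$t{\left(b,N \right)} = - \frac{N}{203}$ ($t{\left(b,N \right)} = \frac{N \frac{1}{-29}}{7} = \frac{N \left(- \frac{1}{29}\right)}{7} = \frac{\left(- \frac{1}{29}\right) N}{7} = - \frac{N}{203}$)
$\frac{-1242 + t{\left(-5,-22 \right)}}{-2113 + 1486} - -602 = \frac{-1242 - - \frac{22}{203}}{-2113 + 1486} - -602 = \frac{-1242 + \frac{22}{203}}{-627} + 602 = \left(- \frac{252104}{203}\right) \left(- \frac{1}{627}\right) + 602 = \frac{252104}{127281} + 602 = \frac{76875266}{127281}$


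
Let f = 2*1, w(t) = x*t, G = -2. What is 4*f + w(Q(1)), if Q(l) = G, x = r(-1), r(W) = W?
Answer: 10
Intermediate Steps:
x = -1
Q(l) = -2
w(t) = -t
f = 2
4*f + w(Q(1)) = 4*2 - 1*(-2) = 8 + 2 = 10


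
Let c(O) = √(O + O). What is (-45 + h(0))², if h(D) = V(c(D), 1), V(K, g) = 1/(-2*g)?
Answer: 8281/4 ≈ 2070.3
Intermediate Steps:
c(O) = √2*√O (c(O) = √(2*O) = √2*√O)
V(K, g) = -1/(2*g)
h(D) = -½ (h(D) = -½/1 = -½*1 = -½)
(-45 + h(0))² = (-45 - ½)² = (-91/2)² = 8281/4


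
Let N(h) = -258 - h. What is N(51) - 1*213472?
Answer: -213781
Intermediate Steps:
N(51) - 1*213472 = (-258 - 1*51) - 1*213472 = (-258 - 51) - 213472 = -309 - 213472 = -213781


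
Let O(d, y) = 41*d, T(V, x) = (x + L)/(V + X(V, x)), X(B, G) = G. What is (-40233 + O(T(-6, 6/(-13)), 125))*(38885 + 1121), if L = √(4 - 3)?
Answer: -9658188511/6 ≈ -1.6097e+9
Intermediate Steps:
L = 1 (L = √1 = 1)
T(V, x) = (1 + x)/(V + x) (T(V, x) = (x + 1)/(V + x) = (1 + x)/(V + x))
(-40233 + O(T(-6, 6/(-13)), 125))*(38885 + 1121) = (-40233 + 41*((1 + 6/(-13))/(-6 + 6/(-13))))*(38885 + 1121) = (-40233 + 41*((1 + 6*(-1/13))/(-6 + 6*(-1/13))))*40006 = (-40233 + 41*((1 - 6/13)/(-6 - 6/13)))*40006 = (-40233 + 41*((7/13)/(-84/13)))*40006 = (-40233 + 41*(-13/84*7/13))*40006 = (-40233 + 41*(-1/12))*40006 = (-40233 - 41/12)*40006 = -482837/12*40006 = -9658188511/6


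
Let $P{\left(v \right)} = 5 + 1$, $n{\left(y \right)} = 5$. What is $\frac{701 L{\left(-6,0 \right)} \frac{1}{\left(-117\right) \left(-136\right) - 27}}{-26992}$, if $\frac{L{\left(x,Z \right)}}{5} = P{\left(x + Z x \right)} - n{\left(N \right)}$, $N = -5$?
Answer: $- \frac{701}{85753584} \approx -8.1746 \cdot 10^{-6}$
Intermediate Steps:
$P{\left(v \right)} = 6$
$L{\left(x,Z \right)} = 5$ ($L{\left(x,Z \right)} = 5 \left(6 - 5\right) = 5 \cdot 1 = 5$)
$\frac{701 L{\left(-6,0 \right)} \frac{1}{\left(-117\right) \left(-136\right) - 27}}{-26992} = \frac{701 \cdot 5 \frac{1}{\left(-117\right) \left(-136\right) - 27}}{-26992} = \frac{3505}{15912 - 27} \left(- \frac{1}{26992}\right) = \frac{3505}{15885} \left(- \frac{1}{26992}\right) = 3505 \cdot \frac{1}{15885} \left(- \frac{1}{26992}\right) = \frac{701}{3177} \left(- \frac{1}{26992}\right) = - \frac{701}{85753584}$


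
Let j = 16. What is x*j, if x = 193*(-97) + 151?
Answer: -297120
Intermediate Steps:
x = -18570 (x = -18721 + 151 = -18570)
x*j = -18570*16 = -297120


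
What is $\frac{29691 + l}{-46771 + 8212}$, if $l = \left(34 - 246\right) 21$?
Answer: $- \frac{8413}{12853} \approx -0.65456$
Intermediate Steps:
$l = -4452$ ($l = \left(-212\right) 21 = -4452$)
$\frac{29691 + l}{-46771 + 8212} = \frac{29691 - 4452}{-46771 + 8212} = \frac{25239}{-38559} = 25239 \left(- \frac{1}{38559}\right) = - \frac{8413}{12853}$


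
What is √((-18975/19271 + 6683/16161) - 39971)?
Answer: I*√3877003403178901287873/311438631 ≈ 199.93*I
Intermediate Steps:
√((-18975/19271 + 6683/16161) - 39971) = √(-177866882/311438631 - 39971) = √(-12448691386583/311438631) = I*√3877003403178901287873/311438631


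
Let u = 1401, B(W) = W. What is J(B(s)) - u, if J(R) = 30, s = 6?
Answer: -1371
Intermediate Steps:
J(B(s)) - u = 30 - 1*1401 = 30 - 1401 = -1371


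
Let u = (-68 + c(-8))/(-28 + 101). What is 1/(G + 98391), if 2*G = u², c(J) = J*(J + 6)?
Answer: 5329/524326991 ≈ 1.0164e-5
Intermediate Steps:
c(J) = J*(6 + J)
u = -52/73 (u = (-68 - 8*(6 - 8))/(-28 + 101) = (-68 - 8*(-2))/73 = (-68 + 16)*(1/73) = -52*1/73 = -52/73 ≈ -0.71233)
G = 1352/5329 (G = (-52/73)²/2 = (½)*(2704/5329) = 1352/5329 ≈ 0.25371)
1/(G + 98391) = 1/(1352/5329 + 98391) = 1/(524326991/5329) = 5329/524326991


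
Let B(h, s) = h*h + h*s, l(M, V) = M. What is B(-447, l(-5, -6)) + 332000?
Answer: 534044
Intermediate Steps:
B(h, s) = h² + h*s
B(-447, l(-5, -6)) + 332000 = -447*(-447 - 5) + 332000 = -447*(-452) + 332000 = 202044 + 332000 = 534044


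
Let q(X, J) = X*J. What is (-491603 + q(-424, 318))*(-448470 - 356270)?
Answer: 504117301900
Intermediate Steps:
q(X, J) = J*X
(-491603 + q(-424, 318))*(-448470 - 356270) = (-491603 + 318*(-424))*(-448470 - 356270) = (-491603 - 134832)*(-804740) = -626435*(-804740) = 504117301900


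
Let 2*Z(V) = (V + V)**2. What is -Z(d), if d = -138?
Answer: -38088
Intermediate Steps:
Z(V) = 2*V**2 (Z(V) = (V + V)**2/2 = (2*V)**2/2 = (4*V**2)/2 = 2*V**2)
-Z(d) = -2*(-138)**2 = -2*19044 = -1*38088 = -38088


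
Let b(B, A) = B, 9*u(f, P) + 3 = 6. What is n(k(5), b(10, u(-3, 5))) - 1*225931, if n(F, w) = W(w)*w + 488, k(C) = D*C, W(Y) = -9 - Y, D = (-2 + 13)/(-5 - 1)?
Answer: -225633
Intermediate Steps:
u(f, P) = ⅓ (u(f, P) = -⅓ + (⅑)*6 = -⅓ + ⅔ = ⅓)
D = -11/6 (D = 11/(-6) = 11*(-⅙) = -11/6 ≈ -1.8333)
k(C) = -11*C/6
n(F, w) = 488 + w*(-9 - w) (n(F, w) = (-9 - w)*w + 488 = w*(-9 - w) + 488 = 488 + w*(-9 - w))
n(k(5), b(10, u(-3, 5))) - 1*225931 = (488 - 1*10*(9 + 10)) - 1*225931 = (488 - 1*10*19) - 225931 = (488 - 190) - 225931 = 298 - 225931 = -225633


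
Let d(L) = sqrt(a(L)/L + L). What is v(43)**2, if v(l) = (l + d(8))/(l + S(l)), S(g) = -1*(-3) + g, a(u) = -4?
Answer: (86 + sqrt(30))**2/31684 ≈ 0.26411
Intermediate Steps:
S(g) = 3 + g
d(L) = sqrt(L - 4/L) (d(L) = sqrt(-4/L + L) = sqrt(L - 4/L))
v(l) = (l + sqrt(30)/2)/(3 + 2*l) (v(l) = (l + sqrt(8 - 4/8))/(l + (3 + l)) = (l + sqrt(8 - 4*1/8))/(3 + 2*l) = (l + sqrt(8 - 1/2))/(3 + 2*l) = (l + sqrt(15/2))/(3 + 2*l) = (l + sqrt(30)/2)/(3 + 2*l))
v(43)**2 = ((sqrt(30) + 2*43)/(2*(3 + 2*43)))**2 = ((sqrt(30) + 86)/(2*(3 + 86)))**2 = ((1/2)*(86 + sqrt(30))/89)**2 = ((1/2)*(1/89)*(86 + sqrt(30)))**2 = (43/89 + sqrt(30)/178)**2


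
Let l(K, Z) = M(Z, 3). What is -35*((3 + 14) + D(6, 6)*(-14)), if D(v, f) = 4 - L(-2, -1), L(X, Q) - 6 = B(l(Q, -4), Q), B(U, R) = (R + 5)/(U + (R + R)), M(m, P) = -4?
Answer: -3745/3 ≈ -1248.3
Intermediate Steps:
l(K, Z) = -4
B(U, R) = (5 + R)/(U + 2*R)
L(X, Q) = 6 + (5 + Q)/(-4 + 2*Q)
D(v, f) = -4/3 (D(v, f) = 4 - (-19 + 13*(-1))/(2*(-2 - 1)) = 4 - (-19 - 13)/(2*(-3)) = 4 - (-1)*(-32)/(2*3) = 4 - 1*16/3 = 4 - 16/3 = -4/3)
-35*((3 + 14) + D(6, 6)*(-14)) = -35*((3 + 14) - 4/3*(-14)) = -35*(17 + 56/3) = -35*107/3 = -3745/3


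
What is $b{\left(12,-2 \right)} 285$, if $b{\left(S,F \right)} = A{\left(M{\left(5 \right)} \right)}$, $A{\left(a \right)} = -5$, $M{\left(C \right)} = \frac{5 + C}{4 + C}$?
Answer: $-1425$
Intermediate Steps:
$M{\left(C \right)} = \frac{5 + C}{4 + C}$
$b{\left(S,F \right)} = -5$
$b{\left(12,-2 \right)} 285 = \left(-5\right) 285 = -1425$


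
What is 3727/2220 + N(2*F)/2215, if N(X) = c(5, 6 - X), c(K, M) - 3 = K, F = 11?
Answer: 1654613/983460 ≈ 1.6824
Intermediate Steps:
c(K, M) = 3 + K
N(X) = 8 (N(X) = 3 + 5 = 8)
3727/2220 + N(2*F)/2215 = 3727/2220 + 8/2215 = 1654613/983460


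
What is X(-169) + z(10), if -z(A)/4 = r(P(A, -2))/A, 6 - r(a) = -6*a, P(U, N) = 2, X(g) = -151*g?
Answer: 127559/5 ≈ 25512.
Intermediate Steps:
r(a) = 6 + 6*a (r(a) = 6 - (-6)*a = 6 + 6*a)
z(A) = -72/A (z(A) = -4*(6 + 6*2)/A = -4*(6 + 12)/A = -72/A)
X(-169) + z(10) = -151*(-169) - 72/10 = 25519 - 72*⅒ = 25519 - 36/5 = 127559/5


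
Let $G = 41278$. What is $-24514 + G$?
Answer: $16764$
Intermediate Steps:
$-24514 + G = -24514 + 41278 = 16764$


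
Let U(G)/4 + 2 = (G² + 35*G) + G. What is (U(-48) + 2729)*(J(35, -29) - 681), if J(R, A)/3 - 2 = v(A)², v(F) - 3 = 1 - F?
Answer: 13024800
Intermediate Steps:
v(F) = 4 - F (v(F) = 3 + (1 - F) = 4 - F)
J(R, A) = 6 + 3*(4 - A)²
U(G) = -8 + 4*G² + 144*G (U(G) = -8 + 4*((G² + 35*G) + G) = -8 + 4*(G² + 36*G) = -8 + (4*G² + 144*G) = -8 + 4*G² + 144*G)
(U(-48) + 2729)*(J(35, -29) - 681) = ((-8 + 4*(-48)² + 144*(-48)) + 2729)*((6 + 3*(-4 - 29)²) - 681) = ((-8 + 4*2304 - 6912) + 2729)*((6 + 3*(-33)²) - 681) = ((-8 + 9216 - 6912) + 2729)*((6 + 3*1089) - 681) = (2296 + 2729)*((6 + 3267) - 681) = 5025*(3273 - 681) = 5025*2592 = 13024800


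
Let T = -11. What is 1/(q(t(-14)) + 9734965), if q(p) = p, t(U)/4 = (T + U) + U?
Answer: 1/9734809 ≈ 1.0272e-7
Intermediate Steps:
t(U) = -44 + 8*U (t(U) = 4*((-11 + U) + U) = 4*(-11 + 2*U) = -44 + 8*U)
1/(q(t(-14)) + 9734965) = 1/((-44 + 8*(-14)) + 9734965) = 1/((-44 - 112) + 9734965) = 1/(-156 + 9734965) = 1/9734809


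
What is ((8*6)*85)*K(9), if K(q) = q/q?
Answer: 4080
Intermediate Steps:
K(q) = 1
((8*6)*85)*K(9) = ((8*6)*85)*1 = (48*85)*1 = 4080*1 = 4080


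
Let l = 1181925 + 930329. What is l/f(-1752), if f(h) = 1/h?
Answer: -3700669008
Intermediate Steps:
l = 2112254
l/f(-1752) = 2112254/(1/(-1752)) = 2112254/(-1/1752) = 2112254*(-1752) = -3700669008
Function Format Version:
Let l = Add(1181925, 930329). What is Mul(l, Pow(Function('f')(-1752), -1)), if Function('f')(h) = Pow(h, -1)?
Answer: -3700669008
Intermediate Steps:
l = 2112254
Mul(l, Pow(Function('f')(-1752), -1)) = Mul(2112254, Pow(Pow(-1752, -1), -1)) = Mul(2112254, Pow(Rational(-1, 1752), -1)) = Mul(2112254, -1752) = -3700669008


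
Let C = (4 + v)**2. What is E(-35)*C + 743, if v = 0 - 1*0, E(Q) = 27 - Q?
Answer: 1735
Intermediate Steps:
v = 0 (v = 0 + 0 = 0)
C = 16 (C = (4 + 0)**2 = 4**2 = 16)
E(-35)*C + 743 = (27 - 1*(-35))*16 + 743 = (27 + 35)*16 + 743 = 62*16 + 743 = 992 + 743 = 1735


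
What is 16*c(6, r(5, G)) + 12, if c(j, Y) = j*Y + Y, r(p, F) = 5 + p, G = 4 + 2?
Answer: 1132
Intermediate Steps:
G = 6
c(j, Y) = Y + Y*j (c(j, Y) = Y*j + Y = Y + Y*j)
16*c(6, r(5, G)) + 12 = 16*((5 + 5)*(1 + 6)) + 12 = 16*(10*7) + 12 = 16*70 + 12 = 1120 + 12 = 1132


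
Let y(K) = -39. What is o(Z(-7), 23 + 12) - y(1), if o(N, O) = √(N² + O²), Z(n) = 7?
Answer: 39 + 7*√26 ≈ 74.693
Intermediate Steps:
o(Z(-7), 23 + 12) - y(1) = √(7² + (23 + 12)²) - 1*(-39) = √(49 + 35²) + 39 = √(49 + 1225) + 39 = √1274 + 39 = 7*√26 + 39 = 39 + 7*√26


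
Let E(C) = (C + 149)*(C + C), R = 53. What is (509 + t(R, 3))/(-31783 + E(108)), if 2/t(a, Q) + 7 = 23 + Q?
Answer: 9673/450851 ≈ 0.021455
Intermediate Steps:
E(C) = 2*C*(149 + C) (E(C) = (149 + C)*(2*C) = 2*C*(149 + C))
t(a, Q) = 2/(16 + Q) (t(a, Q) = 2/(-7 + (23 + Q)) = 2/(16 + Q))
(509 + t(R, 3))/(-31783 + E(108)) = (509 + 2/(16 + 3))/(-31783 + 2*108*(149 + 108)) = (509 + 2/19)/(-31783 + 2*108*257) = (509 + 2*(1/19))/(-31783 + 55512) = (509 + 2/19)/23729 = (9673/19)*(1/23729) = 9673/450851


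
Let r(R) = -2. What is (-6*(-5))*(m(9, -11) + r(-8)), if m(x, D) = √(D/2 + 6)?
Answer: -60 + 15*√2 ≈ -38.787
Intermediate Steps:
m(x, D) = √(6 + D/2) (m(x, D) = √(D*(½) + 6) = √(D/2 + 6) = √(6 + D/2))
(-6*(-5))*(m(9, -11) + r(-8)) = (-6*(-5))*(√(24 + 2*(-11))/2 - 2) = 30*(√(24 - 22)/2 - 2) = 30*(√2/2 - 2) = 30*(-2 + √2/2) = -60 + 15*√2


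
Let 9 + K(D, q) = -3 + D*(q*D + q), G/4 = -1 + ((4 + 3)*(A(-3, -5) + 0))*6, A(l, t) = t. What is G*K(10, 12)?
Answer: -1103952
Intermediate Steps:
G = -844 (G = 4*(-1 + ((4 + 3)*(-5 + 0))*6) = 4*(-1 + (7*(-5))*6) = 4*(-1 - 35*6) = 4*(-1 - 210) = 4*(-211) = -844)
K(D, q) = -12 + D*(q + D*q) (K(D, q) = -9 + (-3 + D*(q*D + q)) = -9 + (-3 + D*(D*q + q)) = -9 + (-3 + D*(q + D*q)) = -12 + D*(q + D*q))
G*K(10, 12) = -844*(-12 + 10*12 + 12*10²) = -844*(-12 + 120 + 12*100) = -844*(-12 + 120 + 1200) = -844*1308 = -1103952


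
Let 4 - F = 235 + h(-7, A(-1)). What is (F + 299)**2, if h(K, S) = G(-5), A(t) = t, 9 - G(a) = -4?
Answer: 3025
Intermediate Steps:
G(a) = 13 (G(a) = 9 - 1*(-4) = 9 + 4 = 13)
h(K, S) = 13
F = -244 (F = 4 - (235 + 13) = 4 - 1*248 = 4 - 248 = -244)
(F + 299)**2 = (-244 + 299)**2 = 55**2 = 3025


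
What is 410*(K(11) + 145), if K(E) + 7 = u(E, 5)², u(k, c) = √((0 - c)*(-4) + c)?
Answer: 66830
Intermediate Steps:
u(k, c) = √5*√c (u(k, c) = √(-c*(-4) + c) = √(4*c + c) = √(5*c) = √5*√c)
K(E) = 18 (K(E) = -7 + (√5*√5)² = -7 + 5² = -7 + 25 = 18)
410*(K(11) + 145) = 410*(18 + 145) = 410*163 = 66830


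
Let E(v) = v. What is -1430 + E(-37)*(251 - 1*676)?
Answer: 14295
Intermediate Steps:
-1430 + E(-37)*(251 - 1*676) = -1430 - 37*(251 - 1*676) = -1430 - 37*(251 - 676) = -1430 - 37*(-425) = -1430 + 15725 = 14295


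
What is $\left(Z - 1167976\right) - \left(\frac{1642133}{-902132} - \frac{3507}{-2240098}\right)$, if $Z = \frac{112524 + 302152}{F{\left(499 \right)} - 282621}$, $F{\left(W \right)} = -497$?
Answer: $- \frac{2169639899326210467763}{1857607140036956} \approx -1.168 \cdot 10^{6}$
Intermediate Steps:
$Z = - \frac{207338}{141559}$ ($Z = \frac{112524 + 302152}{-497 - 282621} = \frac{414676}{-283118} = 414676 \left(- \frac{1}{283118}\right) = - \frac{207338}{141559} \approx -1.4647$)
$\left(Z - 1167976\right) - \left(\frac{1642133}{-902132} - \frac{3507}{-2240098}\right) = \left(- \frac{207338}{141559} - 1167976\right) - \left(\frac{1642133}{-902132} - \frac{3507}{-2240098}\right) = - \frac{165337721922}{141559} - \left(1642133 \left(- \frac{1}{902132}\right) - - \frac{501}{320014}\right) = - \frac{165337721922}{141559} - \left(- \frac{1642133}{902132} + \frac{501}{320014}\right) = - \frac{165337721922}{141559} - - \frac{262526790865}{144347434924} = - \frac{165337721922}{141559} + \frac{262526790865}{144347434924} = - \frac{2169639899326210467763}{1857607140036956}$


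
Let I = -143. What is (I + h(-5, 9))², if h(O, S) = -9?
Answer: 23104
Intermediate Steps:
(I + h(-5, 9))² = (-143 - 9)² = (-152)² = 23104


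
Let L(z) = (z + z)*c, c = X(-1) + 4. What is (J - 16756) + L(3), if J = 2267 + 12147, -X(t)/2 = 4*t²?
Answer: -2366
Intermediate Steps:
X(t) = -8*t²
c = -4 (c = -8*(-1)² + 4 = -8*1 + 4 = -8 + 4 = -4)
J = 14414
L(z) = -8*z (L(z) = (z + z)*(-4) = (2*z)*(-4) = -8*z)
(J - 16756) + L(3) = (14414 - 16756) - 8*3 = -2342 - 24 = -2366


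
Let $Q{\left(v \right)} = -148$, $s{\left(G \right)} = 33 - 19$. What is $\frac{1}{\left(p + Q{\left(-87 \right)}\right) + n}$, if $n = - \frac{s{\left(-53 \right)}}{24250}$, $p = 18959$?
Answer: $\frac{12125}{228083368} \approx 5.316 \cdot 10^{-5}$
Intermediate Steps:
$s{\left(G \right)} = 14$
$n = - \frac{7}{12125}$ ($n = - \frac{14}{24250} = \left(-1\right) \frac{7}{12125} = - \frac{7}{12125} \approx -0.00057732$)
$\frac{1}{\left(p + Q{\left(-87 \right)}\right) + n} = \frac{1}{\left(18959 - 148\right) - \frac{7}{12125}} = \frac{1}{18811 - \frac{7}{12125}} = \frac{1}{\frac{228083368}{12125}} = \frac{12125}{228083368}$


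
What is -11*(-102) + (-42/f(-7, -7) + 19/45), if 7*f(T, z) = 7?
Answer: 48619/45 ≈ 1080.4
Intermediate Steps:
f(T, z) = 1 (f(T, z) = (⅐)*7 = 1)
-11*(-102) + (-42/f(-7, -7) + 19/45) = -11*(-102) + (-42/1 + 19/45) = 1122 + (-42*1 + 19*(1/45)) = 1122 + (-42 + 19/45) = 1122 - 1871/45 = 48619/45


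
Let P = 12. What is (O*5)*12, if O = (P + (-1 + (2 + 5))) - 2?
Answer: 960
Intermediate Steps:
O = 16 (O = (12 + (-1 + (2 + 5))) - 2 = (12 + (-1 + 7)) - 2 = (12 + 6) - 2 = 18 - 2 = 16)
(O*5)*12 = (16*5)*12 = 80*12 = 960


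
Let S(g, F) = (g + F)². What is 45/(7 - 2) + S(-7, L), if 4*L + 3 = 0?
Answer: 1105/16 ≈ 69.063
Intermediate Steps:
L = -¾ (L = -¾ + (¼)*0 = -¾ + 0 = -¾ ≈ -0.75000)
S(g, F) = (F + g)²
45/(7 - 2) + S(-7, L) = 45/(7 - 2) + (-¾ - 7)² = 45/5 + (-31/4)² = (⅕)*45 + 961/16 = 9 + 961/16 = 1105/16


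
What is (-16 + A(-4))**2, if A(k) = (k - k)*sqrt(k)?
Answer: 256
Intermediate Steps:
A(k) = 0 (A(k) = 0*sqrt(k) = 0)
(-16 + A(-4))**2 = (-16 + 0)**2 = (-16)**2 = 256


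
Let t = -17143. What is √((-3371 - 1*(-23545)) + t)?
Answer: √3031 ≈ 55.055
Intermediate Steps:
√((-3371 - 1*(-23545)) + t) = √((-3371 - 1*(-23545)) - 17143) = √((-3371 + 23545) - 17143) = √(20174 - 17143) = √3031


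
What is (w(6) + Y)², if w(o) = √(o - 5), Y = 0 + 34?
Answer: 1225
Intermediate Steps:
Y = 34
w(o) = √(-5 + o)
(w(6) + Y)² = (√(-5 + 6) + 34)² = (√1 + 34)² = (1 + 34)² = 35² = 1225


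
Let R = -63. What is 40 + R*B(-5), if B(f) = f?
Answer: 355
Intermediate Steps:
40 + R*B(-5) = 40 - 63*(-5) = 40 + 315 = 355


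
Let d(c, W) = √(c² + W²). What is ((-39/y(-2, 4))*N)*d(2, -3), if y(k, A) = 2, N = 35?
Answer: -1365*√13/2 ≈ -2460.8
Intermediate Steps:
d(c, W) = √(W² + c²)
((-39/y(-2, 4))*N)*d(2, -3) = (-39/2*35)*√((-3)² + 2²) = (-39*½*35)*√(9 + 4) = (-39/2*35)*√13 = -1365*√13/2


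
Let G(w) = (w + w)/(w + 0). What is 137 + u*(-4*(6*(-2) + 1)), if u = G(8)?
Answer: 225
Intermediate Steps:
G(w) = 2 (G(w) = (2*w)/w = 2)
u = 2
137 + u*(-4*(6*(-2) + 1)) = 137 + 2*(-4*(6*(-2) + 1)) = 137 + 2*(-4*(-12 + 1)) = 137 + 2*(-4*(-11)) = 137 + 2*44 = 137 + 88 = 225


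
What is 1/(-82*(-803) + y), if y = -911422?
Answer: -1/845576 ≈ -1.1826e-6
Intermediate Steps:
1/(-82*(-803) + y) = 1/(-82*(-803) - 911422) = 1/(65846 - 911422) = 1/(-845576) = -1/845576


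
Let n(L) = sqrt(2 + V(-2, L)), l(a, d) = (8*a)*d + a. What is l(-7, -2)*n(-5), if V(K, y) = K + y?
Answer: 105*I*sqrt(5) ≈ 234.79*I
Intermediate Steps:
l(a, d) = a + 8*a*d (l(a, d) = 8*a*d + a = a + 8*a*d)
n(L) = sqrt(L) (n(L) = sqrt(2 + (-2 + L)) = sqrt(L))
l(-7, -2)*n(-5) = (-7*(1 + 8*(-2)))*sqrt(-5) = (-7*(1 - 16))*(I*sqrt(5)) = (-7*(-15))*(I*sqrt(5)) = 105*(I*sqrt(5)) = 105*I*sqrt(5)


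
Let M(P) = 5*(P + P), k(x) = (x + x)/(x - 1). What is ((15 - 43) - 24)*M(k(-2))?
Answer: -2080/3 ≈ -693.33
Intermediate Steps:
k(x) = 2*x/(-1 + x) (k(x) = (2*x)/(-1 + x) = 2*x/(-1 + x))
M(P) = 10*P (M(P) = 5*(2*P) = 10*P)
((15 - 43) - 24)*M(k(-2)) = ((15 - 43) - 24)*(10*(2*(-2)/(-1 - 2))) = (-28 - 24)*(10*(2*(-2)/(-3))) = -520*2*(-2)*(-⅓) = -520*4/3 = -52*40/3 = -2080/3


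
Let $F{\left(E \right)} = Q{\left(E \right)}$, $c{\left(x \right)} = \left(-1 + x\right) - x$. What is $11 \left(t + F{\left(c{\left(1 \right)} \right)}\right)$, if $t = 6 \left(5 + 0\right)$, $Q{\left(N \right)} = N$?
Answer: $319$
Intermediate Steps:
$c{\left(x \right)} = -1$
$F{\left(E \right)} = E$
$t = 30$ ($t = 6 \cdot 5 = 30$)
$11 \left(t + F{\left(c{\left(1 \right)} \right)}\right) = 11 \left(30 - 1\right) = 11 \cdot 29 = 319$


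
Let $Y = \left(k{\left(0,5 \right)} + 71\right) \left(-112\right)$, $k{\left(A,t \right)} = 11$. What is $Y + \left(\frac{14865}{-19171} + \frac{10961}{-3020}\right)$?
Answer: $- \frac{531975746911}{57896420} \approx -9188.4$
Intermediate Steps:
$Y = -9184$ ($Y = \left(11 + 71\right) \left(-112\right) = 82 \left(-112\right) = -9184$)
$Y + \left(\frac{14865}{-19171} + \frac{10961}{-3020}\right) = -9184 + \left(\frac{14865}{-19171} + \frac{10961}{-3020}\right) = -9184 + \left(14865 \left(- \frac{1}{19171}\right) + 10961 \left(- \frac{1}{3020}\right)\right) = -9184 - \frac{255025631}{57896420} = - \frac{531975746911}{57896420}$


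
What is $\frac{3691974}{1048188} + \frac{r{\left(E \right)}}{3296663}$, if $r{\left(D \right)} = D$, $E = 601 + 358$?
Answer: $\frac{2028699882509}{575920432774} \approx 3.5225$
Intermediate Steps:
$E = 959$
$\frac{3691974}{1048188} + \frac{r{\left(E \right)}}{3296663} = \frac{3691974}{1048188} + \frac{959}{3296663} = 3691974 \cdot \frac{1}{1048188} + 959 \cdot \frac{1}{3296663} = \frac{615329}{174698} + \frac{959}{3296663} = \frac{2028699882509}{575920432774}$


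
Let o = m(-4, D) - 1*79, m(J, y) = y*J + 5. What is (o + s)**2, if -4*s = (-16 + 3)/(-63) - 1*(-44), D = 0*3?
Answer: 459373489/63504 ≈ 7233.8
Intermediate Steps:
D = 0
m(J, y) = 5 + J*y (m(J, y) = J*y + 5 = 5 + J*y)
s = -2785/252 (s = -((-16 + 3)/(-63) - 1*(-44))/4 = -(-13*(-1/63) + 44)/4 = -(13/63 + 44)/4 = -1/4*2785/63 = -2785/252 ≈ -11.052)
o = -74 (o = (5 - 4*0) - 1*79 = (5 + 0) - 79 = 5 - 79 = -74)
(o + s)**2 = (-74 - 2785/252)**2 = (-21433/252)**2 = 459373489/63504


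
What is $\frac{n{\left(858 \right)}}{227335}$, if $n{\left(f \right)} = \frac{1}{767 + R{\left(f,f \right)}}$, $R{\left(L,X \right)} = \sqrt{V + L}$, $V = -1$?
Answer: $\frac{767}{133543853720} - \frac{\sqrt{857}}{133543853720} \approx 5.5242 \cdot 10^{-9}$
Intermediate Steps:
$R{\left(L,X \right)} = \sqrt{-1 + L}$
$n{\left(f \right)} = \frac{1}{767 + \sqrt{-1 + f}}$
$\frac{n{\left(858 \right)}}{227335} = \frac{1}{\left(767 + \sqrt{-1 + 858}\right) 227335} = \frac{1}{767 + \sqrt{857}} \cdot \frac{1}{227335} = \frac{1}{227335 \left(767 + \sqrt{857}\right)}$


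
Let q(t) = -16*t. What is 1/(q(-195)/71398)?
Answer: 35699/1560 ≈ 22.884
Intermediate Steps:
1/(q(-195)/71398) = 1/(-16*(-195)/71398) = 1/(3120*(1/71398)) = 1/(1560/35699) = 35699/1560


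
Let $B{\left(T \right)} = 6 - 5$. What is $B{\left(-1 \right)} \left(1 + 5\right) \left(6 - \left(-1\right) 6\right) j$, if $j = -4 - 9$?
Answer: $-936$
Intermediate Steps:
$B{\left(T \right)} = 1$
$j = -13$
$B{\left(-1 \right)} \left(1 + 5\right) \left(6 - \left(-1\right) 6\right) j = 1 \left(1 + 5\right) \left(6 - \left(-1\right) 6\right) \left(-13\right) = 1 \cdot 6 \left(6 - -6\right) \left(-13\right) = 1 \cdot 6 \left(6 + 6\right) \left(-13\right) = 1 \cdot 6 \cdot 12 \left(-13\right) = 1 \cdot 72 \left(-13\right) = 72 \left(-13\right) = -936$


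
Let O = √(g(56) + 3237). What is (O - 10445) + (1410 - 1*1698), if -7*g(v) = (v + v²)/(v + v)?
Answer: -10733 + 3*√70406/14 ≈ -10676.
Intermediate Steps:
g(v) = -(v + v²)/(14*v) (g(v) = -(v + v²)/(7*(v + v)) = -(v + v²)/(7*(2*v)) = -(v + v²)*1/(2*v)/7 = -(v + v²)/(14*v))
O = 3*√70406/14 (O = √((-1/14 - 1/14*56) + 3237) = √((-1/14 - 4) + 3237) = √(-57/14 + 3237) = √(45261/14) = 3*√70406/14 ≈ 56.859)
(O - 10445) + (1410 - 1*1698) = (3*√70406/14 - 10445) + (1410 - 1*1698) = (-10445 + 3*√70406/14) + (1410 - 1698) = (-10445 + 3*√70406/14) - 288 = -10733 + 3*√70406/14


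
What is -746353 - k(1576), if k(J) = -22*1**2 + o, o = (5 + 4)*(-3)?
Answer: -746304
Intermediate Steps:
o = -27 (o = 9*(-3) = -27)
k(J) = -49 (k(J) = -22*1**2 - 27 = -22*1 - 27 = -22 - 27 = -49)
-746353 - k(1576) = -746353 - 1*(-49) = -746353 + 49 = -746304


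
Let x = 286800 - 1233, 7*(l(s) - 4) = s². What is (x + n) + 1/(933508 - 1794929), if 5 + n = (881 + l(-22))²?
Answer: 50480630783710/42209629 ≈ 1.1960e+6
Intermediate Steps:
l(s) = 4 + s²/7
x = 285567
n = 44608796/49 (n = -5 + (881 + (4 + (⅐)*(-22)²))² = -5 + (881 + (4 + (⅐)*484))² = -5 + (881 + (4 + 484/7))² = -5 + (881 + 512/7)² = -5 + (6679/7)² = -5 + 44609041/49 = 44608796/49 ≈ 9.1038e+5)
(x + n) + 1/(933508 - 1794929) = (285567 + 44608796/49) + 1/(933508 - 1794929) = 58601579/49 + 1/(-861421) = 58601579/49 - 1/861421 = 50480630783710/42209629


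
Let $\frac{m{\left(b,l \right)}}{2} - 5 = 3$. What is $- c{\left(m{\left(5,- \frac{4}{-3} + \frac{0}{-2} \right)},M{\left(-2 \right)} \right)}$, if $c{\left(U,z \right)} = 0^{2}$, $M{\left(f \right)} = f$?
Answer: $0$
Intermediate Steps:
$m{\left(b,l \right)} = 16$ ($m{\left(b,l \right)} = 10 + 2 \cdot 3 = 10 + 6 = 16$)
$c{\left(U,z \right)} = 0$
$- c{\left(m{\left(5,- \frac{4}{-3} + \frac{0}{-2} \right)},M{\left(-2 \right)} \right)} = \left(-1\right) 0 = 0$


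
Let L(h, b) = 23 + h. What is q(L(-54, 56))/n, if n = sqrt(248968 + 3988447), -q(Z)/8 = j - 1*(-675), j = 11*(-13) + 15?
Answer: -4376*sqrt(4237415)/4237415 ≈ -2.1258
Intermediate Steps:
j = -128 (j = -143 + 15 = -128)
q(Z) = -4376 (q(Z) = -8*(-128 - 1*(-675)) = -8*(-128 + 675) = -8*547 = -4376)
n = sqrt(4237415) ≈ 2058.5
q(L(-54, 56))/n = -4376*sqrt(4237415)/4237415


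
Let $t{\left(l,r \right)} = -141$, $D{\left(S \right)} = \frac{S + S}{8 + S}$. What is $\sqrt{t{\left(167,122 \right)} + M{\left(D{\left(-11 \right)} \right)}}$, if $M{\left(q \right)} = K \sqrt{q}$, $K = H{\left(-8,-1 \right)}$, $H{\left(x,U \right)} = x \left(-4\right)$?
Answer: $\frac{\sqrt{-1269 + 96 \sqrt{66}}}{3} \approx 7.3718 i$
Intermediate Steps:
$D{\left(S \right)} = \frac{2 S}{8 + S}$
$H{\left(x,U \right)} = - 4 x$
$K = 32$ ($K = \left(-4\right) \left(-8\right) = 32$)
$M{\left(q \right)} = 32 \sqrt{q}$
$\sqrt{t{\left(167,122 \right)} + M{\left(D{\left(-11 \right)} \right)}} = \sqrt{-141 + 32 \sqrt{2 \left(-11\right) \frac{1}{8 - 11}}} = \sqrt{-141 + 32 \sqrt{2 \left(-11\right) \frac{1}{-3}}} = \sqrt{-141 + 32 \sqrt{2 \left(-11\right) \left(- \frac{1}{3}\right)}} = \sqrt{-141 + 32 \sqrt{\frac{22}{3}}} = \sqrt{-141 + 32 \frac{\sqrt{66}}{3}} = \sqrt{-141 + \frac{32 \sqrt{66}}{3}}$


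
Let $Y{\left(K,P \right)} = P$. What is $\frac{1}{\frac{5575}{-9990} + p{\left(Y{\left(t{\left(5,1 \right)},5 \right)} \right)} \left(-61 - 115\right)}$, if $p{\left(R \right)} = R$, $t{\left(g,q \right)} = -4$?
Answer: $- \frac{1998}{1759355} \approx -0.0011356$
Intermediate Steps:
$\frac{1}{\frac{5575}{-9990} + p{\left(Y{\left(t{\left(5,1 \right)},5 \right)} \right)} \left(-61 - 115\right)} = \frac{1}{\frac{5575}{-9990} + 5 \left(-61 - 115\right)} = \frac{1}{5575 \left(- \frac{1}{9990}\right) + 5 \left(-176\right)} = \frac{1}{- \frac{1115}{1998} - 880} = \frac{1}{- \frac{1759355}{1998}} = - \frac{1998}{1759355}$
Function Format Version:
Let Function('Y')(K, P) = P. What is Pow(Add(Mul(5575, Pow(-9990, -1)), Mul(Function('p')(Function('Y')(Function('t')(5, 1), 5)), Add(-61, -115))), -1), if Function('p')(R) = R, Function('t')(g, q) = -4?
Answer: Rational(-1998, 1759355) ≈ -0.0011356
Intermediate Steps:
Pow(Add(Mul(5575, Pow(-9990, -1)), Mul(Function('p')(Function('Y')(Function('t')(5, 1), 5)), Add(-61, -115))), -1) = Pow(Add(Mul(5575, Pow(-9990, -1)), Mul(5, Add(-61, -115))), -1) = Pow(Add(Mul(5575, Rational(-1, 9990)), Mul(5, -176)), -1) = Pow(Add(Rational(-1115, 1998), -880), -1) = Pow(Rational(-1759355, 1998), -1) = Rational(-1998, 1759355)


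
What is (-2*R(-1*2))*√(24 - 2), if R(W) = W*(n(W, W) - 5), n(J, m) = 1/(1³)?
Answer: -16*√22 ≈ -75.047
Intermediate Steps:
n(J, m) = 1 (n(J, m) = 1/1 = 1)
R(W) = -4*W (R(W) = W*(1 - 5) = W*(-4) = -4*W)
(-2*R(-1*2))*√(24 - 2) = (-(-8)*(-1*2))*√(24 - 2) = (-(-8)*(-2))*√22 = (-2*8)*√22 = -16*√22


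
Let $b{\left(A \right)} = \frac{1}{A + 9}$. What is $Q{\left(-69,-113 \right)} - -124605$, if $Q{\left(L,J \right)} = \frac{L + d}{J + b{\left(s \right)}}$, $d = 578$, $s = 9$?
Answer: $\frac{253312803}{2033} \approx 1.246 \cdot 10^{5}$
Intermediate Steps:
$b{\left(A \right)} = \frac{1}{9 + A}$
$Q{\left(L,J \right)} = \frac{578 + L}{\frac{1}{18} + J}$ ($Q{\left(L,J \right)} = \frac{L + 578}{J + \frac{1}{9 + 9}} = \frac{578 + L}{J + \frac{1}{18}} = \frac{578 + L}{\frac{1}{18} + J}$)
$Q{\left(-69,-113 \right)} - -124605 = \frac{18 \left(578 - 69\right)}{1 + 18 \left(-113\right)} - -124605 = 18 \frac{1}{1 - 2034} \cdot 509 + 124605 = 18 \frac{1}{-2033} \cdot 509 + 124605 = 18 \left(- \frac{1}{2033}\right) 509 + 124605 = - \frac{9162}{2033} + 124605 = \frac{253312803}{2033}$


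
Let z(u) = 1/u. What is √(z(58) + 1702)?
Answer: √5725586/58 ≈ 41.255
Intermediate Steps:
√(z(58) + 1702) = √(1/58 + 1702) = √(98717/58) = √5725586/58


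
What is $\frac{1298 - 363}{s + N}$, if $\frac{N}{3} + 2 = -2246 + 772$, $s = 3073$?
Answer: $- \frac{187}{271} \approx -0.69004$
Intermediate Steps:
$N = -4428$ ($N = -6 + 3 \left(-2246 + 772\right) = -6 + 3 \left(-1474\right) = -6 - 4422 = -4428$)
$\frac{1298 - 363}{s + N} = \frac{1298 - 363}{3073 - 4428} = \frac{935}{-1355} = 935 \left(- \frac{1}{1355}\right) = - \frac{187}{271}$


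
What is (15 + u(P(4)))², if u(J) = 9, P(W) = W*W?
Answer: 576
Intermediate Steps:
P(W) = W²
(15 + u(P(4)))² = (15 + 9)² = 24² = 576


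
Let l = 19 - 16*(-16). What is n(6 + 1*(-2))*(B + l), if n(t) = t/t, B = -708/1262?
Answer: 173171/631 ≈ 274.44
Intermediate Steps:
B = -354/631 (B = -708*1/1262 = -354/631 ≈ -0.56101)
n(t) = 1
l = 275 (l = 19 + 256 = 275)
n(6 + 1*(-2))*(B + l) = 1*(-354/631 + 275) = 1*(173171/631) = 173171/631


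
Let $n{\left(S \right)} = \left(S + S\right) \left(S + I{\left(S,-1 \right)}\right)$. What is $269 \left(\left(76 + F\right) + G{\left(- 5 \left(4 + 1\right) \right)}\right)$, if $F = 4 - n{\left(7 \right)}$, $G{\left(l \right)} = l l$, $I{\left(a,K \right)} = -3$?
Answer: $174581$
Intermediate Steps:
$G{\left(l \right)} = l^{2}$
$n{\left(S \right)} = 2 S \left(-3 + S\right)$ ($n{\left(S \right)} = \left(S + S\right) \left(S - 3\right) = 2 S \left(-3 + S\right)$)
$F = -52$ ($F = 4 - 2 \cdot 7 \left(-3 + 7\right) = 4 - 2 \cdot 7 \cdot 4 = 4 - 56 = -52$)
$269 \left(\left(76 + F\right) + G{\left(- 5 \left(4 + 1\right) \right)}\right) = 269 \left(\left(76 - 52\right) + \left(- 5 \left(4 + 1\right)\right)^{2}\right) = 269 \left(24 + \left(\left(-5\right) 5\right)^{2}\right) = 269 \left(24 + \left(-25\right)^{2}\right) = 269 \left(24 + 625\right) = 269 \cdot 649 = 174581$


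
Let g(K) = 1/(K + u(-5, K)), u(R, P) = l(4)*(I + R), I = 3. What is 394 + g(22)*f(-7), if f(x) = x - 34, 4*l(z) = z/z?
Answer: 16860/43 ≈ 392.09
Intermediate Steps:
l(z) = ¼ (l(z) = (z/z)/4 = (¼)*1 = ¼)
u(R, P) = ¾ + R/4 (u(R, P) = (3 + R)/4 = ¾ + R/4)
g(K) = 1/(-½ + K) (g(K) = 1/(K + (¾ + (¼)*(-5))) = 1/(K + (¾ - 5/4)) = 1/(K - ½) = 1/(-½ + K))
f(x) = -34 + x
394 + g(22)*f(-7) = 394 + (2/(-1 + 2*22))*(-34 - 7) = 394 + (2/(-1 + 44))*(-41) = 394 + (2/43)*(-41) = 394 - 82/43 = 16860/43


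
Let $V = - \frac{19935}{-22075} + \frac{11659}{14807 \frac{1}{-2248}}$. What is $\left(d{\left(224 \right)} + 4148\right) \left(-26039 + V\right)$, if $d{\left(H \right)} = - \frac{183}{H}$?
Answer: $- \frac{844386688430115977}{7321765360} \approx -1.1533 \cdot 10^{8}$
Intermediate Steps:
$V = - \frac{115655606771}{65372905}$ ($V = \left(-19935\right) \left(- \frac{1}{22075}\right) + \frac{11659}{14807 \left(- \frac{1}{2248}\right)} = \frac{3987}{4415} + \frac{11659}{- \frac{14807}{2248}} = \frac{3987}{4415} + 11659 \left(- \frac{2248}{14807}\right) = \frac{3987}{4415} - \frac{26209432}{14807} = - \frac{115655606771}{65372905} \approx -1769.2$)
$\left(d{\left(224 \right)} + 4148\right) \left(-26039 + V\right) = \left(- \frac{183}{224} + 4148\right) \left(-26039 - \frac{115655606771}{65372905}\right) = \left(\left(-183\right) \frac{1}{224} + 4148\right) \left(- \frac{1817900680066}{65372905}\right) = \left(- \frac{183}{224} + 4148\right) \left(- \frac{1817900680066}{65372905}\right) = \frac{928969}{224} \left(- \frac{1817900680066}{65372905}\right) = - \frac{844386688430115977}{7321765360}$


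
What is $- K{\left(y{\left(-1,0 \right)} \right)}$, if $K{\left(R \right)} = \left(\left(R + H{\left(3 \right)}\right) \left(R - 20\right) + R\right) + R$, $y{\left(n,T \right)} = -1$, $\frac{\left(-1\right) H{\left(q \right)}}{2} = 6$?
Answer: $-271$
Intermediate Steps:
$H{\left(q \right)} = -12$ ($H{\left(q \right)} = \left(-2\right) 6 = -12$)
$K{\left(R \right)} = 2 R + \left(-20 + R\right) \left(-12 + R\right)$ ($K{\left(R \right)} = \left(\left(R - 12\right) \left(R - 20\right) + R\right) + R = \left(\left(-12 + R\right) \left(-20 + R\right) + R\right) + R = \left(\left(-20 + R\right) \left(-12 + R\right) + R\right) + R = \left(R + \left(-20 + R\right) \left(-12 + R\right)\right) + R = 2 R + \left(-20 + R\right) \left(-12 + R\right)$)
$- K{\left(y{\left(-1,0 \right)} \right)} = - (240 + \left(-1\right)^{2} - -30) = - (240 + 1 + 30) = \left(-1\right) 271 = -271$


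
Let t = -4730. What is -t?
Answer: 4730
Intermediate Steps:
-t = -1*(-4730) = 4730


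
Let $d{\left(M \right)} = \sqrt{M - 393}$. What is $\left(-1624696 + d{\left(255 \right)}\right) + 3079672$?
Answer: $1454976 + i \sqrt{138} \approx 1.455 \cdot 10^{6} + 11.747 i$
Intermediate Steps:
$d{\left(M \right)} = \sqrt{-393 + M}$ ($d{\left(M \right)} = \sqrt{M - 393} = \sqrt{-393 + M}$)
$\left(-1624696 + d{\left(255 \right)}\right) + 3079672 = \left(-1624696 + \sqrt{-393 + 255}\right) + 3079672 = \left(-1624696 + \sqrt{-138}\right) + 3079672 = \left(-1624696 + i \sqrt{138}\right) + 3079672 = 1454976 + i \sqrt{138}$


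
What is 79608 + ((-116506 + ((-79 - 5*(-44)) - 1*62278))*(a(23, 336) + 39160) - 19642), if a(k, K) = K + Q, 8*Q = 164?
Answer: -14118572287/2 ≈ -7.0593e+9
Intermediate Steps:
Q = 41/2 (Q = (⅛)*164 = 41/2 ≈ 20.500)
a(k, K) = 41/2 + K (a(k, K) = K + 41/2 = 41/2 + K)
79608 + ((-116506 + ((-79 - 5*(-44)) - 1*62278))*(a(23, 336) + 39160) - 19642) = 79608 + ((-116506 + ((-79 - 5*(-44)) - 1*62278))*((41/2 + 336) + 39160) - 19642) = 79608 + ((-116506 + ((-79 + 220) - 62278))*(713/2 + 39160) - 19642) = 79608 + ((-116506 + (141 - 62278))*(79033/2) - 19642) = 79608 + ((-116506 - 62137)*(79033/2) - 19642) = 79608 + (-178643*79033/2 - 19642) = 79608 + (-14118692219/2 - 19642) = 79608 - 14118731503/2 = -14118572287/2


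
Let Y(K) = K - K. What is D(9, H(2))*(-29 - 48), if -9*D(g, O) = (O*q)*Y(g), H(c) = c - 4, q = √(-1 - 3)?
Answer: 0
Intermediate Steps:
q = 2*I (q = √(-4) = 2*I ≈ 2.0*I)
Y(K) = 0
H(c) = -4 + c
D(g, O) = 0 (D(g, O) = -O*(2*I)*0/9 = -2*I*O*0/9 = -⅑*0 = 0)
D(9, H(2))*(-29 - 48) = 0*(-29 - 48) = 0*(-77) = 0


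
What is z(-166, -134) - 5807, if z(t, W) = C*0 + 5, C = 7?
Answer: -5802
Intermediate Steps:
z(t, W) = 5 (z(t, W) = 7*0 + 5 = 0 + 5 = 5)
z(-166, -134) - 5807 = 5 - 5807 = -5802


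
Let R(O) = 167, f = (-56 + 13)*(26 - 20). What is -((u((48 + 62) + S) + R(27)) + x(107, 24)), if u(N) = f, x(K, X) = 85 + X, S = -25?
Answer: -18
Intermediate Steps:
f = -258 (f = -43*6 = -258)
u(N) = -258
-((u((48 + 62) + S) + R(27)) + x(107, 24)) = -((-258 + 167) + (85 + 24)) = -(-91 + 109) = -1*18 = -18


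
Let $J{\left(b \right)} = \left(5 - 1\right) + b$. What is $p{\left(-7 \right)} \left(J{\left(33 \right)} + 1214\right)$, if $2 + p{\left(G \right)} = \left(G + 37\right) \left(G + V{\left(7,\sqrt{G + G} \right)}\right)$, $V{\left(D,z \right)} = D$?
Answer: $-2502$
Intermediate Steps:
$J{\left(b \right)} = 4 + b$
$p{\left(G \right)} = -2 + \left(7 + G\right) \left(37 + G\right)$ ($p{\left(G \right)} = -2 + \left(G + 37\right) \left(G + 7\right) = -2 + \left(37 + G\right) \left(7 + G\right) = -2 + \left(7 + G\right) \left(37 + G\right)$)
$p{\left(-7 \right)} \left(J{\left(33 \right)} + 1214\right) = \left(257 + \left(-7\right)^{2} + 44 \left(-7\right)\right) \left(\left(4 + 33\right) + 1214\right) = \left(257 + 49 - 308\right) \left(37 + 1214\right) = \left(-2\right) 1251 = -2502$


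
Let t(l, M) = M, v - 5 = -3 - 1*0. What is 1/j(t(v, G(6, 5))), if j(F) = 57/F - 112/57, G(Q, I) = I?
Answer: 285/2689 ≈ 0.10599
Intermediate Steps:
v = 2 (v = 5 + (-3 - 1*0) = 5 + (-3 + 0) = 5 - 3 = 2)
j(F) = -112/57 + 57/F (j(F) = 57/F - 112*1/57 = 57/F - 112/57 = -112/57 + 57/F)
1/j(t(v, G(6, 5))) = 1/(-112/57 + 57/5) = 1/(2689/285) = 285/2689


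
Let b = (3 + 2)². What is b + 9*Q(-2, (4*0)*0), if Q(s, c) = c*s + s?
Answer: 7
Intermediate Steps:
Q(s, c) = s + c*s
b = 25 (b = 5² = 25)
b + 9*Q(-2, (4*0)*0) = 25 + 9*(-2*(1 + (4*0)*0)) = 25 + 9*(-2*(1 + 0*0)) = 25 + 9*(-2*(1 + 0)) = 25 + 9*(-2*1) = 25 + 9*(-2) = 25 - 18 = 7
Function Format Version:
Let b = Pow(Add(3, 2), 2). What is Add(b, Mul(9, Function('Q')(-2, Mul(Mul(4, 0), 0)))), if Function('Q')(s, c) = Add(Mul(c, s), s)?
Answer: 7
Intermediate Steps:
Function('Q')(s, c) = Add(s, Mul(c, s))
b = 25 (b = Pow(5, 2) = 25)
Add(b, Mul(9, Function('Q')(-2, Mul(Mul(4, 0), 0)))) = Add(25, Mul(9, Mul(-2, Add(1, Mul(Mul(4, 0), 0))))) = Add(25, Mul(9, Mul(-2, Add(1, Mul(0, 0))))) = Add(25, Mul(9, Mul(-2, Add(1, 0)))) = Add(25, Mul(9, Mul(-2, 1))) = Add(25, Mul(9, -2)) = Add(25, -18) = 7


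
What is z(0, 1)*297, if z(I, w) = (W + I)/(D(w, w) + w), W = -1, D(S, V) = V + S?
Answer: -99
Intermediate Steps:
D(S, V) = S + V
z(I, w) = (-1 + I)/(3*w) (z(I, w) = (-1 + I)/((w + w) + w) = (-1 + I)/(2*w + w) = (-1 + I)/((3*w)) = (-1 + I)*(1/(3*w)) = (-1 + I)/(3*w))
z(0, 1)*297 = ((⅓)*(-1 + 0)/1)*297 = ((⅓)*1*(-1))*297 = -⅓*297 = -99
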